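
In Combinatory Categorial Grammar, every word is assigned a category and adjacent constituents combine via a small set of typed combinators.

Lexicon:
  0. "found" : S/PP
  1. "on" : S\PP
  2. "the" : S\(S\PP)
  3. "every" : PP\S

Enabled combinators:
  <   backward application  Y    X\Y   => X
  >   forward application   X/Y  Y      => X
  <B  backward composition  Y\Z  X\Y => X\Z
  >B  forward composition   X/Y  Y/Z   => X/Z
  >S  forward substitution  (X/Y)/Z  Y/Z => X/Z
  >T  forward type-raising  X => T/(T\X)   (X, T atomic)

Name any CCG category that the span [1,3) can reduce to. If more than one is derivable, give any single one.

S

[0,4] S   >
  [0,1] "found" : S/PP
  [1,4] PP   <
    [1,3] S   <
      [1,2] "on" : S\PP
      [2,3] "the" : S\(S\PP)
    [3,4] "every" : PP\S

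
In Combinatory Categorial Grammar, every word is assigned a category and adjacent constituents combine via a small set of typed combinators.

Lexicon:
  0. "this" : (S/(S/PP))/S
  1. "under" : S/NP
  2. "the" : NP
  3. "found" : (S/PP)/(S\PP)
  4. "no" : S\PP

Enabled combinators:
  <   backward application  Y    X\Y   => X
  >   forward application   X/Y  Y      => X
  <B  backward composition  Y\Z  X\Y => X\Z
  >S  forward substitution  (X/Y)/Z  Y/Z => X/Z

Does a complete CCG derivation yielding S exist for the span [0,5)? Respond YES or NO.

[0,5] S   >
  [0,3] S/(S/PP)   >
    [0,1] "this" : (S/(S/PP))/S
    [1,3] S   >
      [1,2] "under" : S/NP
      [2,3] "the" : NP
  [3,5] S/PP   >
    [3,4] "found" : (S/PP)/(S\PP)
    [4,5] "no" : S\PP

YES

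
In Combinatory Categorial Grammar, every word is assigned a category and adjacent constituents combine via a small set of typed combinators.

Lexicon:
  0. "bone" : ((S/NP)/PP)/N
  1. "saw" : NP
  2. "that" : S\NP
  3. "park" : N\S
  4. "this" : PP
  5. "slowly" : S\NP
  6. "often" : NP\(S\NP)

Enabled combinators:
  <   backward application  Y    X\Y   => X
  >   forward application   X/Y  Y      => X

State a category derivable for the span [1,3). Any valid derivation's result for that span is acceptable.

[0,7] S   >
  [0,5] S/NP   >
    [0,4] (S/NP)/PP   >
      [0,1] "bone" : ((S/NP)/PP)/N
      [1,4] N   <
        [1,3] S   <
          [1,2] "saw" : NP
          [2,3] "that" : S\NP
        [3,4] "park" : N\S
    [4,5] "this" : PP
  [5,7] NP   <
    [5,6] "slowly" : S\NP
    [6,7] "often" : NP\(S\NP)

S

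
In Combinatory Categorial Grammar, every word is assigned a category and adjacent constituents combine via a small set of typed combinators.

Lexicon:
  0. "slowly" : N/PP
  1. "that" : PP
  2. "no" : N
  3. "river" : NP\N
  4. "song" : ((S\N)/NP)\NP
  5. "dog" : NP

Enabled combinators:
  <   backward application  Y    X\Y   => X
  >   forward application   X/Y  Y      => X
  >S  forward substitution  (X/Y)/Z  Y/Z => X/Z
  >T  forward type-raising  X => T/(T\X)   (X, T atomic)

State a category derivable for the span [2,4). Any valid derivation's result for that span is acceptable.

[0,6] S   <
  [0,2] N   >
    [0,1] "slowly" : N/PP
    [1,2] "that" : PP
  [2,6] S\N   >
    [2,5] (S\N)/NP   <
      [2,4] NP   <
        [2,3] "no" : N
        [3,4] "river" : NP\N
      [4,5] "song" : ((S\N)/NP)\NP
    [5,6] "dog" : NP

NP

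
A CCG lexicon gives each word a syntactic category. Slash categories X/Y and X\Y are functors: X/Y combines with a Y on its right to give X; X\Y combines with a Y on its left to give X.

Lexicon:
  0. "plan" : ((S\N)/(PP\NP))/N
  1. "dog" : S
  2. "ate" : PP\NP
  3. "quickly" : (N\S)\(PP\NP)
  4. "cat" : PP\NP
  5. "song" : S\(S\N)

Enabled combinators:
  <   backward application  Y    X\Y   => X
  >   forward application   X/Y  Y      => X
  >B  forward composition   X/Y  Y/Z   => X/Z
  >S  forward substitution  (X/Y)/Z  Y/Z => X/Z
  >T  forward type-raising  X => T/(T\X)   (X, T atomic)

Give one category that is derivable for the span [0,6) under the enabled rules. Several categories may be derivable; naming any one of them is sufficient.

[0,6] S   <
  [0,5] S\N   >
    [0,4] (S\N)/(PP\NP)   >
      [0,1] "plan" : ((S\N)/(PP\NP))/N
      [1,4] N   <
        [1,2] "dog" : S
        [2,4] N\S   <
          [2,3] "ate" : PP\NP
          [3,4] "quickly" : (N\S)\(PP\NP)
    [4,5] "cat" : PP\NP
  [5,6] "song" : S\(S\N)

S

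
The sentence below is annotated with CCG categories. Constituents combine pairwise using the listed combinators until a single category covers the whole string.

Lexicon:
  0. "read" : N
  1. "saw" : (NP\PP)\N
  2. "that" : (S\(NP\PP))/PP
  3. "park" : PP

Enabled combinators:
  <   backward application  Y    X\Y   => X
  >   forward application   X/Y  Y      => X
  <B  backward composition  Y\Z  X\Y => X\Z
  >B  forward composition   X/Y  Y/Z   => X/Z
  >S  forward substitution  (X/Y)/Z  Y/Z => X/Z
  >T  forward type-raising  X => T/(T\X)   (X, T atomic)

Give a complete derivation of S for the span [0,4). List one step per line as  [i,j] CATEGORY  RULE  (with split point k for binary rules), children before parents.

[0,4] S   <
  [0,1] "read" : N
  [1,4] S\N   <B
    [1,2] "saw" : (NP\PP)\N
    [2,4] S\(NP\PP)   >
      [2,3] "that" : (S\(NP\PP))/PP
      [3,4] "park" : PP

[0,1] N  lex  "read"
[1,2] (NP\PP)\N  lex  "saw"
[2,3] (S\(NP\PP))/PP  lex  "that"
[3,4] PP  lex  "park"
[2,4] S\(NP\PP)  >  k=3
[1,4] S\N  <B  k=2
[0,4] S  <  k=1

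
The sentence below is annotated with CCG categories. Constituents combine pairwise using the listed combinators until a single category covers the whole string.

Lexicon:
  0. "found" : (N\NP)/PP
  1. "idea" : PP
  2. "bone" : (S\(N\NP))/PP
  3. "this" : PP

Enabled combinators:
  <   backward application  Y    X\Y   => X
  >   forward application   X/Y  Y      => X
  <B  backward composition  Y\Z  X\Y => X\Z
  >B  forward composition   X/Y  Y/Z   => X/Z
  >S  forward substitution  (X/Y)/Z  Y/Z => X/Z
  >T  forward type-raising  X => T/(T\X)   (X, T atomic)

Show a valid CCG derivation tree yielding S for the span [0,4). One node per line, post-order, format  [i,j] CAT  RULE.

[0,4] S   <
  [0,2] N\NP   >
    [0,1] "found" : (N\NP)/PP
    [1,2] "idea" : PP
  [2,4] S\(N\NP)   >
    [2,3] "bone" : (S\(N\NP))/PP
    [3,4] "this" : PP

[0,1] (N\NP)/PP  lex  "found"
[1,2] PP  lex  "idea"
[0,2] N\NP  >  k=1
[2,3] (S\(N\NP))/PP  lex  "bone"
[3,4] PP  lex  "this"
[2,4] S\(N\NP)  >  k=3
[0,4] S  <  k=2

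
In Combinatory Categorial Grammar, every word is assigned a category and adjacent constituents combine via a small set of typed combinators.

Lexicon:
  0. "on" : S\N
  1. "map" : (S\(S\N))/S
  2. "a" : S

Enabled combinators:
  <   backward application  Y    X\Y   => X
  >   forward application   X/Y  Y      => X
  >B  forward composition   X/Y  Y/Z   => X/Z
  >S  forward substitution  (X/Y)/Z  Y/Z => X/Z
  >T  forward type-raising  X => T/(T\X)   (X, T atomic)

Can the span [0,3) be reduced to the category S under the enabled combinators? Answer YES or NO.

YES

[0,3] S   <
  [0,1] "on" : S\N
  [1,3] S\(S\N)   >
    [1,2] "map" : (S\(S\N))/S
    [2,3] "a" : S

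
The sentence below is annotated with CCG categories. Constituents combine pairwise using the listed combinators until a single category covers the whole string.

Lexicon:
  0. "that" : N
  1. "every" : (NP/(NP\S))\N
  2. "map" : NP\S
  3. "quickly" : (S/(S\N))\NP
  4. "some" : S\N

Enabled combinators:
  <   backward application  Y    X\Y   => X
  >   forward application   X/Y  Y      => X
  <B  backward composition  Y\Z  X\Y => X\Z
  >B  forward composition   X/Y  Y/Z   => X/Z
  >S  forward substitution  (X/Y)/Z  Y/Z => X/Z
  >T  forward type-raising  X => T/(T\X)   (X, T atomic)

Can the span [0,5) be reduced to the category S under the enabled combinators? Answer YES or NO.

[0,5] S   >
  [0,4] S/(S\N)   <
    [0,3] NP   >
      [0,2] NP/(NP\S)   <
        [0,1] "that" : N
        [1,2] "every" : (NP/(NP\S))\N
      [2,3] "map" : NP\S
    [3,4] "quickly" : (S/(S\N))\NP
  [4,5] "some" : S\N

YES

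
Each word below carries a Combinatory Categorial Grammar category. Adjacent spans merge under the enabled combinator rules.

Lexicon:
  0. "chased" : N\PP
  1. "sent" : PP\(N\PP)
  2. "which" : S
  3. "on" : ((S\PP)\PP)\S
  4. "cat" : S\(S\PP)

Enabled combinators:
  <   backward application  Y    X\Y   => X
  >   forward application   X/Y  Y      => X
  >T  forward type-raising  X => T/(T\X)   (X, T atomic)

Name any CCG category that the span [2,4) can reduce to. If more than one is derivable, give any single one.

(S\PP)\PP

[0,5] S   <
  [0,4] S\PP   <
    [0,2] PP   <
      [0,1] "chased" : N\PP
      [1,2] "sent" : PP\(N\PP)
    [2,4] (S\PP)\PP   <
      [2,3] "which" : S
      [3,4] "on" : ((S\PP)\PP)\S
  [4,5] "cat" : S\(S\PP)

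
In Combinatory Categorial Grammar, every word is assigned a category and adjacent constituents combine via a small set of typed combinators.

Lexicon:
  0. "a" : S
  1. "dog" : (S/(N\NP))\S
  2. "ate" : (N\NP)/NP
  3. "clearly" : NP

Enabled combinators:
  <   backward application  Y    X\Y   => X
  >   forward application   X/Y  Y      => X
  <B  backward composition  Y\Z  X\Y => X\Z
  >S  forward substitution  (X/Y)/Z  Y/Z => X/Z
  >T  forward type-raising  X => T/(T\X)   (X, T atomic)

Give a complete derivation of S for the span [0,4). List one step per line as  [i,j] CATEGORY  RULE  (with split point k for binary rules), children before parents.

[0,1] S  lex  "a"
[1,2] (S/(N\NP))\S  lex  "dog"
[0,2] S/(N\NP)  <  k=1
[2,3] (N\NP)/NP  lex  "ate"
[3,4] NP  lex  "clearly"
[2,4] N\NP  >  k=3
[0,4] S  >  k=2

[0,4] S   >
  [0,2] S/(N\NP)   <
    [0,1] "a" : S
    [1,2] "dog" : (S/(N\NP))\S
  [2,4] N\NP   >
    [2,3] "ate" : (N\NP)/NP
    [3,4] "clearly" : NP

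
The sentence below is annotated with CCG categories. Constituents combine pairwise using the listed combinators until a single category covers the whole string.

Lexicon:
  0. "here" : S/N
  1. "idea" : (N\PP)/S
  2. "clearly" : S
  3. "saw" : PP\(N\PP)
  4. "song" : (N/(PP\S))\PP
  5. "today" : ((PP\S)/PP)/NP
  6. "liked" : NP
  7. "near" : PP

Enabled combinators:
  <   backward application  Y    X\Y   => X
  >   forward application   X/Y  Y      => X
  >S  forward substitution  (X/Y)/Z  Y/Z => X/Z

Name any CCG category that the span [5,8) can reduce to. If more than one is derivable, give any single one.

[0,8] S   >
  [0,1] "here" : S/N
  [1,8] N   >
    [1,5] N/(PP\S)   <
      [1,4] PP   <
        [1,3] N\PP   >
          [1,2] "idea" : (N\PP)/S
          [2,3] "clearly" : S
        [3,4] "saw" : PP\(N\PP)
      [4,5] "song" : (N/(PP\S))\PP
    [5,8] PP\S   >
      [5,7] (PP\S)/PP   >
        [5,6] "today" : ((PP\S)/PP)/NP
        [6,7] "liked" : NP
      [7,8] "near" : PP

PP\S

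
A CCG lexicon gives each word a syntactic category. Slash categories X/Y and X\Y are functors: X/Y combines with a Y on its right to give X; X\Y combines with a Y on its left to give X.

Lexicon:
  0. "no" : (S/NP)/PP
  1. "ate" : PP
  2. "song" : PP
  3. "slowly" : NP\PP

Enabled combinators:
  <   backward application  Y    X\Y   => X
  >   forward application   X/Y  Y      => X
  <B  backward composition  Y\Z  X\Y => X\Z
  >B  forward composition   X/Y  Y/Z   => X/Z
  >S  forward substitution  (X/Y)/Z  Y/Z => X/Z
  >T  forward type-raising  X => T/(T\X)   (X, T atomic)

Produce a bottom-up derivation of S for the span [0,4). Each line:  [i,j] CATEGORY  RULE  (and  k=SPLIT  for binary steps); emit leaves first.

[0,1] (S/NP)/PP  lex  "no"
[1,2] PP  lex  "ate"
[0,2] S/NP  >  k=1
[2,3] PP  lex  "song"
[2,3] NP/(NP\PP)  >T
[3,4] NP\PP  lex  "slowly"
[2,4] NP  >  k=3
[0,4] S  >  k=2

[0,4] S   >
  [0,2] S/NP   >
    [0,1] "no" : (S/NP)/PP
    [1,2] "ate" : PP
  [2,4] NP   >
    [2,3] NP/(NP\PP)   >T
      [2,3] "song" : PP
    [3,4] "slowly" : NP\PP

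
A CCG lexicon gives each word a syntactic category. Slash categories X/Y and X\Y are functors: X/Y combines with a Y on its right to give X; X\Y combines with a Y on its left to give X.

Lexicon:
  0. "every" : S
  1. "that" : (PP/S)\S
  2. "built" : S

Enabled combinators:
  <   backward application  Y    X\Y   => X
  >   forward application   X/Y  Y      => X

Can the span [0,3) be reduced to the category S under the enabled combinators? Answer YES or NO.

S (PP/S)\S S
CKY chart[0,3] = {PP}; S ∉ chart

NO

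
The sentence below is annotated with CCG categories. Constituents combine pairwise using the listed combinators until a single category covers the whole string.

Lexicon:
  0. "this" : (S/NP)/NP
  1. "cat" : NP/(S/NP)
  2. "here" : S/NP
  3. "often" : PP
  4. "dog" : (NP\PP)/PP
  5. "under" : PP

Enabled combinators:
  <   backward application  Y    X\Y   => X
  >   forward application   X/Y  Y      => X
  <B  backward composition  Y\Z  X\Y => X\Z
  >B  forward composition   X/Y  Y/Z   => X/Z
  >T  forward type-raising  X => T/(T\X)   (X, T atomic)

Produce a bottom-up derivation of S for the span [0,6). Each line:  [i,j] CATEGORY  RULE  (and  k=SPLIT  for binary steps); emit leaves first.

[0,6] S   >
  [0,3] S/NP   >
    [0,1] "this" : (S/NP)/NP
    [1,3] NP   >
      [1,2] "cat" : NP/(S/NP)
      [2,3] "here" : S/NP
  [3,6] NP   >
    [3,4] NP/(NP\PP)   >T
      [3,4] "often" : PP
    [4,6] NP\PP   >
      [4,5] "dog" : (NP\PP)/PP
      [5,6] "under" : PP

[0,1] (S/NP)/NP  lex  "this"
[1,2] NP/(S/NP)  lex  "cat"
[2,3] S/NP  lex  "here"
[1,3] NP  >  k=2
[0,3] S/NP  >  k=1
[3,4] PP  lex  "often"
[3,4] NP/(NP\PP)  >T
[4,5] (NP\PP)/PP  lex  "dog"
[5,6] PP  lex  "under"
[4,6] NP\PP  >  k=5
[3,6] NP  >  k=4
[0,6] S  >  k=3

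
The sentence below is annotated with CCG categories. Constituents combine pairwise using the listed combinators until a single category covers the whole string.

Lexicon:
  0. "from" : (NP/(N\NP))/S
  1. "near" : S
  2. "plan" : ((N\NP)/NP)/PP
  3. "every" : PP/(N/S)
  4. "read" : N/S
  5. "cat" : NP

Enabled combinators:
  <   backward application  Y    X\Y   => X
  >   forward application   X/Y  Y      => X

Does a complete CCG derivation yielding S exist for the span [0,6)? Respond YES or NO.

NO

(NP/(N\NP))/S S ((N\NP)/NP)/PP PP/(N/S) N/S NP
CKY chart[0,6] = {NP}; S ∉ chart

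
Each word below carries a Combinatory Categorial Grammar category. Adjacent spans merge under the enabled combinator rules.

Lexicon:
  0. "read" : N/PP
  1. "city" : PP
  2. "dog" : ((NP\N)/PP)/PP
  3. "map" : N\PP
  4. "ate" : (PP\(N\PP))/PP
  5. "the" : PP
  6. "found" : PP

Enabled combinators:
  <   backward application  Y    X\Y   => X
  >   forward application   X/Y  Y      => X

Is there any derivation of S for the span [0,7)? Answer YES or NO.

NO

N/PP PP ((NP\N)/PP)/PP N\PP (PP\(N\PP))/PP PP PP
CKY chart[0,7] = {NP}; S ∉ chart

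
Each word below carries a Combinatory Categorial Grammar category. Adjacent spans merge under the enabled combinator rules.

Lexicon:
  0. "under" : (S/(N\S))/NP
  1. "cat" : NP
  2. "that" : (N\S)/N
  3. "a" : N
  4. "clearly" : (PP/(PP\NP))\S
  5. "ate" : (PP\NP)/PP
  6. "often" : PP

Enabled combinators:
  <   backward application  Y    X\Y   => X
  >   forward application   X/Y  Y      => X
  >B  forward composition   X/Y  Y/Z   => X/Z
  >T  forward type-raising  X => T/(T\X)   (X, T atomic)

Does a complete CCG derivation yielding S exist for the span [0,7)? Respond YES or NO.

NO

(S/(N\S))/NP NP (N\S)/N N (PP/(PP\NP))\S (PP\NP)/PP PP
CKY chart[0,7] = {N/(N\PP), NP/(NP\PP), PP, PP/(PP\PP), S/(S\PP)}; S ∉ chart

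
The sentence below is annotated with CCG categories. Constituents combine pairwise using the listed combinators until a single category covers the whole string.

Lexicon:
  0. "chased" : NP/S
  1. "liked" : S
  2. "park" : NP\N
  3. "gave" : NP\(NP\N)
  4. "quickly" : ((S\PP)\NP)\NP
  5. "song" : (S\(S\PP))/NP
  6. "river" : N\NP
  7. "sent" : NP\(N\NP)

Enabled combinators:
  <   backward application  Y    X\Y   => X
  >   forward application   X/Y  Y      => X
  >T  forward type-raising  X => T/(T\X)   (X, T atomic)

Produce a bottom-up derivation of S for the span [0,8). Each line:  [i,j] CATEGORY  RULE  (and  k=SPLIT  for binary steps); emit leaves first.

[0,1] NP/S  lex  "chased"
[1,2] S  lex  "liked"
[0,2] NP  >  k=1
[2,3] NP\N  lex  "park"
[3,4] NP\(NP\N)  lex  "gave"
[2,4] NP  <  k=3
[4,5] ((S\PP)\NP)\NP  lex  "quickly"
[2,5] (S\PP)\NP  <  k=4
[0,5] S\PP  <  k=2
[5,6] (S\(S\PP))/NP  lex  "song"
[6,7] N\NP  lex  "river"
[7,8] NP\(N\NP)  lex  "sent"
[6,8] NP  <  k=7
[5,8] S\(S\PP)  >  k=6
[0,8] S  <  k=5

[0,8] S   <
  [0,5] S\PP   <
    [0,2] NP   >
      [0,1] "chased" : NP/S
      [1,2] "liked" : S
    [2,5] (S\PP)\NP   <
      [2,4] NP   <
        [2,3] "park" : NP\N
        [3,4] "gave" : NP\(NP\N)
      [4,5] "quickly" : ((S\PP)\NP)\NP
  [5,8] S\(S\PP)   >
    [5,6] "song" : (S\(S\PP))/NP
    [6,8] NP   <
      [6,7] "river" : N\NP
      [7,8] "sent" : NP\(N\NP)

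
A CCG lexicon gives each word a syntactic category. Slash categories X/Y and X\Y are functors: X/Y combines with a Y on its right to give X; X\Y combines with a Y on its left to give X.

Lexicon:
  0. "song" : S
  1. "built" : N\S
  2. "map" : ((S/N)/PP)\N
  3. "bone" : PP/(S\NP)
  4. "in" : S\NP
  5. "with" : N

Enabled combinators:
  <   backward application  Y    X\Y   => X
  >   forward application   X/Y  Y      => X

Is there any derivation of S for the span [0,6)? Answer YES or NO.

YES

[0,6] S   >
  [0,5] S/N   >
    [0,3] (S/N)/PP   <
      [0,2] N   <
        [0,1] "song" : S
        [1,2] "built" : N\S
      [2,3] "map" : ((S/N)/PP)\N
    [3,5] PP   >
      [3,4] "bone" : PP/(S\NP)
      [4,5] "in" : S\NP
  [5,6] "with" : N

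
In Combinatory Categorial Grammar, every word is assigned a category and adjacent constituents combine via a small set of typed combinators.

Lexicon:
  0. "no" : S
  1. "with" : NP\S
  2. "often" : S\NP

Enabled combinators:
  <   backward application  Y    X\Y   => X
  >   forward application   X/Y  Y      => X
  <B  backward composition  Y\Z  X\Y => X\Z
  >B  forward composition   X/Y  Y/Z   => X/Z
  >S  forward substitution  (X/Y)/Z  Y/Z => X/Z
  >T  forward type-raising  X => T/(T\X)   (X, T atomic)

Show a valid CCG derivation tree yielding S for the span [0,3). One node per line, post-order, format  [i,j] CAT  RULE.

[0,1] S  lex  "no"
[1,2] NP\S  lex  "with"
[0,2] NP  <  k=1
[2,3] S\NP  lex  "often"
[0,3] S  <  k=2

[0,3] S   <
  [0,2] NP   <
    [0,1] "no" : S
    [1,2] "with" : NP\S
  [2,3] "often" : S\NP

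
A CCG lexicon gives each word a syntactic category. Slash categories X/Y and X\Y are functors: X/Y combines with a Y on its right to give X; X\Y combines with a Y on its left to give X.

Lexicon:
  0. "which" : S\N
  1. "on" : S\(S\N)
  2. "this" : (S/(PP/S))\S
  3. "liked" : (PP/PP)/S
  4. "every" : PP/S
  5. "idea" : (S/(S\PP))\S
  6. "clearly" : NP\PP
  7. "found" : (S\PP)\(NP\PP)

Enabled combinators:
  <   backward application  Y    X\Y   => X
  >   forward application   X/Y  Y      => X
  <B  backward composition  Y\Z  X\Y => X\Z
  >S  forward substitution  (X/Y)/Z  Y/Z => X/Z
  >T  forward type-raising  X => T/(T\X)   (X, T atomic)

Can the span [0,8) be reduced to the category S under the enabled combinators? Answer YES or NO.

[0,8] S   >
  [0,6] S/(S\PP)   <
    [0,5] S   >
      [0,3] S/(PP/S)   <
        [0,2] S   <
          [0,1] "which" : S\N
          [1,2] "on" : S\(S\N)
        [2,3] "this" : (S/(PP/S))\S
      [3,5] PP/S   >S
        [3,4] "liked" : (PP/PP)/S
        [4,5] "every" : PP/S
    [5,6] "idea" : (S/(S\PP))\S
  [6,8] S\PP   <
    [6,7] "clearly" : NP\PP
    [7,8] "found" : (S\PP)\(NP\PP)

YES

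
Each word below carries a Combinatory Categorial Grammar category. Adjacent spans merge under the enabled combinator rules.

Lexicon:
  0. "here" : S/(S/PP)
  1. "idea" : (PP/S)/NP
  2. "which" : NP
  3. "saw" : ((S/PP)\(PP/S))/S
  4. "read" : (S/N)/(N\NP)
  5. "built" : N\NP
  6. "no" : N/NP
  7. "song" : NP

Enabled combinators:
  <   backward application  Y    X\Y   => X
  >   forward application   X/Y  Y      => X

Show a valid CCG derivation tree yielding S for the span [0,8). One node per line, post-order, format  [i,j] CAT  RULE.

[0,8] S   >
  [0,1] "here" : S/(S/PP)
  [1,8] S/PP   <
    [1,3] PP/S   >
      [1,2] "idea" : (PP/S)/NP
      [2,3] "which" : NP
    [3,8] (S/PP)\(PP/S)   >
      [3,4] "saw" : ((S/PP)\(PP/S))/S
      [4,8] S   >
        [4,6] S/N   >
          [4,5] "read" : (S/N)/(N\NP)
          [5,6] "built" : N\NP
        [6,8] N   >
          [6,7] "no" : N/NP
          [7,8] "song" : NP

[0,1] S/(S/PP)  lex  "here"
[1,2] (PP/S)/NP  lex  "idea"
[2,3] NP  lex  "which"
[1,3] PP/S  >  k=2
[3,4] ((S/PP)\(PP/S))/S  lex  "saw"
[4,5] (S/N)/(N\NP)  lex  "read"
[5,6] N\NP  lex  "built"
[4,6] S/N  >  k=5
[6,7] N/NP  lex  "no"
[7,8] NP  lex  "song"
[6,8] N  >  k=7
[4,8] S  >  k=6
[3,8] (S/PP)\(PP/S)  >  k=4
[1,8] S/PP  <  k=3
[0,8] S  >  k=1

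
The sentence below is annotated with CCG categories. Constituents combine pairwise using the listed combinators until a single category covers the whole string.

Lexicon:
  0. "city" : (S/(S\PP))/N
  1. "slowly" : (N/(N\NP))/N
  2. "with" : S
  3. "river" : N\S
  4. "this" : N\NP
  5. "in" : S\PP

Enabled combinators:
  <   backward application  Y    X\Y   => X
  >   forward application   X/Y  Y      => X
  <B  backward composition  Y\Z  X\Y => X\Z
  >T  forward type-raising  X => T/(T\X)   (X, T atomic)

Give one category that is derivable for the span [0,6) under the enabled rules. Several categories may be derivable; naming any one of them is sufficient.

[0,6] S   >
  [0,5] S/(S\PP)   >
    [0,1] "city" : (S/(S\PP))/N
    [1,5] N   >
      [1,4] N/(N\NP)   >
        [1,2] "slowly" : (N/(N\NP))/N
        [2,4] N   >
          [2,3] N/(N\S)   >T
            [2,3] "with" : S
          [3,4] "river" : N\S
      [4,5] "this" : N\NP
  [5,6] "in" : S\PP

S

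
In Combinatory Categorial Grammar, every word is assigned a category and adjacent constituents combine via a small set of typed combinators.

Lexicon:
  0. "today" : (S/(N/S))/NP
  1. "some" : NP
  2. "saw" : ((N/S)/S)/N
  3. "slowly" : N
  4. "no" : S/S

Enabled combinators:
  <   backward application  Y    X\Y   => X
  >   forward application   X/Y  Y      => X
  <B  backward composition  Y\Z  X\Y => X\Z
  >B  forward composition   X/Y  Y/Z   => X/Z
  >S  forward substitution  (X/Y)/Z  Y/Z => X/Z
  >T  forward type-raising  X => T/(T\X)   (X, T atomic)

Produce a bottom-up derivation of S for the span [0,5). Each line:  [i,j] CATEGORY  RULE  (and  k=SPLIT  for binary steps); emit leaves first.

[0,1] (S/(N/S))/NP  lex  "today"
[1,2] NP  lex  "some"
[0,2] S/(N/S)  >  k=1
[2,3] ((N/S)/S)/N  lex  "saw"
[3,4] N  lex  "slowly"
[2,4] (N/S)/S  >  k=3
[4,5] S/S  lex  "no"
[2,5] N/S  >S  k=4
[0,5] S  >  k=2

[0,5] S   >
  [0,2] S/(N/S)   >
    [0,1] "today" : (S/(N/S))/NP
    [1,2] "some" : NP
  [2,5] N/S   >S
    [2,4] (N/S)/S   >
      [2,3] "saw" : ((N/S)/S)/N
      [3,4] "slowly" : N
    [4,5] "no" : S/S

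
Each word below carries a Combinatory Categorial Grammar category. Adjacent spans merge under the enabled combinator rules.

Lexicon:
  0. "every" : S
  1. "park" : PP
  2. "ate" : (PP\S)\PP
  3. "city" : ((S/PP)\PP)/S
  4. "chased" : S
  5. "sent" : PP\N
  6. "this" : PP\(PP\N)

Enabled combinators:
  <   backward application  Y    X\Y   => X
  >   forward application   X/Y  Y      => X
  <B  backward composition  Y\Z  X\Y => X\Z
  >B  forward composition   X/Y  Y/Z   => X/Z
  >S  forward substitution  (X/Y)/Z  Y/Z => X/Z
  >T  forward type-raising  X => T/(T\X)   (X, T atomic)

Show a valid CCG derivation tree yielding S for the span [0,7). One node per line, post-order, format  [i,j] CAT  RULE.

[0,1] S  lex  "every"
[1,2] PP  lex  "park"
[2,3] (PP\S)\PP  lex  "ate"
[1,3] PP\S  <  k=2
[0,3] PP  <  k=1
[3,4] ((S/PP)\PP)/S  lex  "city"
[4,5] S  lex  "chased"
[3,5] (S/PP)\PP  >  k=4
[0,5] S/PP  <  k=3
[5,6] PP\N  lex  "sent"
[6,7] PP\(PP\N)  lex  "this"
[5,7] PP  <  k=6
[0,7] S  >  k=5

[0,7] S   >
  [0,5] S/PP   <
    [0,3] PP   <
      [0,1] "every" : S
      [1,3] PP\S   <
        [1,2] "park" : PP
        [2,3] "ate" : (PP\S)\PP
    [3,5] (S/PP)\PP   >
      [3,4] "city" : ((S/PP)\PP)/S
      [4,5] "chased" : S
  [5,7] PP   <
    [5,6] "sent" : PP\N
    [6,7] "this" : PP\(PP\N)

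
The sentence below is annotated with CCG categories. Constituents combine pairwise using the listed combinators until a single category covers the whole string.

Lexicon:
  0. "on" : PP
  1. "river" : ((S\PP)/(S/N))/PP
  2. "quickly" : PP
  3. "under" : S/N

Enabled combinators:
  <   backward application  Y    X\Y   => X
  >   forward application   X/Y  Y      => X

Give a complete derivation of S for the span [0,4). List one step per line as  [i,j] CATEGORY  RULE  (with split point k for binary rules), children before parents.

[0,4] S   <
  [0,1] "on" : PP
  [1,4] S\PP   >
    [1,3] (S\PP)/(S/N)   >
      [1,2] "river" : ((S\PP)/(S/N))/PP
      [2,3] "quickly" : PP
    [3,4] "under" : S/N

[0,1] PP  lex  "on"
[1,2] ((S\PP)/(S/N))/PP  lex  "river"
[2,3] PP  lex  "quickly"
[1,3] (S\PP)/(S/N)  >  k=2
[3,4] S/N  lex  "under"
[1,4] S\PP  >  k=3
[0,4] S  <  k=1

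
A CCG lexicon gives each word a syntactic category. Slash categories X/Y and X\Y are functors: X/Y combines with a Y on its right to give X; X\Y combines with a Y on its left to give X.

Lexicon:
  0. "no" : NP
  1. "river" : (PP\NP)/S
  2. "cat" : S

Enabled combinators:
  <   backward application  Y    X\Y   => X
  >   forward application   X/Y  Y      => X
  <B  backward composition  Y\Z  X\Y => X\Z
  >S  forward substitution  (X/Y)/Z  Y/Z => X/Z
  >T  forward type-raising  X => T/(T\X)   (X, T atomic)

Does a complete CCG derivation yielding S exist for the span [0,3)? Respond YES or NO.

NO

NP (PP\NP)/S S
CKY chart[0,3] = {N/(N\PP), NP/(NP\PP), PP, PP/(PP\PP), S/(S\PP)}; S ∉ chart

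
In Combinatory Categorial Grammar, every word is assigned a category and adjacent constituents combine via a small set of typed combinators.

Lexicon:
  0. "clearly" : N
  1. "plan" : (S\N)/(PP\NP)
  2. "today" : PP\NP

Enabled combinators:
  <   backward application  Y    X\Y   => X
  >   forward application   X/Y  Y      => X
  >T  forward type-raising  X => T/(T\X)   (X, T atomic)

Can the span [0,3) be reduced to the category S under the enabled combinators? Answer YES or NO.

[0,3] S   >
  [0,1] S/(S\N)   >T
    [0,1] "clearly" : N
  [1,3] S\N   >
    [1,2] "plan" : (S\N)/(PP\NP)
    [2,3] "today" : PP\NP

YES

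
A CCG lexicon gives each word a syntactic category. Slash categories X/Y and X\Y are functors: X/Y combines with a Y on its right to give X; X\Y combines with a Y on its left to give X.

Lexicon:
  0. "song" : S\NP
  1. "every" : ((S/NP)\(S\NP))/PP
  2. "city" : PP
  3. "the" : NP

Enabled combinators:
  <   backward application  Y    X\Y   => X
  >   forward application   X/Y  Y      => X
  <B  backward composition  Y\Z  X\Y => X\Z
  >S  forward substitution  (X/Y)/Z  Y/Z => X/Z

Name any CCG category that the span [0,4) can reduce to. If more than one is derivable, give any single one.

[0,4] S   >
  [0,3] S/NP   <
    [0,1] "song" : S\NP
    [1,3] (S/NP)\(S\NP)   >
      [1,2] "every" : ((S/NP)\(S\NP))/PP
      [2,3] "city" : PP
  [3,4] "the" : NP

S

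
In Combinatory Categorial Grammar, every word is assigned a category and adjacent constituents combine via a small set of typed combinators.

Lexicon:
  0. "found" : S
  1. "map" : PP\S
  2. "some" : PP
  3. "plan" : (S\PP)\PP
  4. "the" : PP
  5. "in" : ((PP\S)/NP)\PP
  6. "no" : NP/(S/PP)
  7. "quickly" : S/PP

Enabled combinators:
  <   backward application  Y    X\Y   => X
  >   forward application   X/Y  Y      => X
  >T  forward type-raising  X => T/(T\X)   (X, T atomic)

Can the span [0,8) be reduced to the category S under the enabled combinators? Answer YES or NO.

S PP\S PP (S\PP)\PP PP ((PP\S)/NP)\PP NP/(S/PP) S/PP
CKY chart[0,8] = {N/(N\PP), NP/(NP\PP), PP, PP/(PP\PP), S/(S\PP)}; S ∉ chart

NO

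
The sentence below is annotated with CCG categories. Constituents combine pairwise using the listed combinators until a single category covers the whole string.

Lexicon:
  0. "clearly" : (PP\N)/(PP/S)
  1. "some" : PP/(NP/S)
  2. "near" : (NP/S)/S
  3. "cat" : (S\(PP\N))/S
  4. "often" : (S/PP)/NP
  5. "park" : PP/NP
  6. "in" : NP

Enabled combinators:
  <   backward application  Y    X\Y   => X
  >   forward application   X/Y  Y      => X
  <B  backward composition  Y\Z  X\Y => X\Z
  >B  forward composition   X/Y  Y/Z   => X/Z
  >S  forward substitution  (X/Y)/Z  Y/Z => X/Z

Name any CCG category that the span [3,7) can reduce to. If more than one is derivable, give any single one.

[0,7] S   <
  [0,3] PP\N   >
    [0,1] "clearly" : (PP\N)/(PP/S)
    [1,3] PP/S   >B
      [1,2] "some" : PP/(NP/S)
      [2,3] "near" : (NP/S)/S
  [3,7] S\(PP\N)   >
    [3,4] "cat" : (S\(PP\N))/S
    [4,7] S   >
      [4,6] S/NP   >S
        [4,5] "often" : (S/PP)/NP
        [5,6] "park" : PP/NP
      [6,7] "in" : NP

S\(PP\N)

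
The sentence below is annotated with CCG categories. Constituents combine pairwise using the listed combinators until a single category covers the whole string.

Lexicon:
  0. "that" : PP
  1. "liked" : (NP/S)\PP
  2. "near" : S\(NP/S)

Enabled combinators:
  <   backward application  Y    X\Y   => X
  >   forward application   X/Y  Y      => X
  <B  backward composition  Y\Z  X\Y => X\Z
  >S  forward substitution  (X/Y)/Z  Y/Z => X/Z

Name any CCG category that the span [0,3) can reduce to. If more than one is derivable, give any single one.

S

[0,3] S   <
  [0,1] "that" : PP
  [1,3] S\PP   <B
    [1,2] "liked" : (NP/S)\PP
    [2,3] "near" : S\(NP/S)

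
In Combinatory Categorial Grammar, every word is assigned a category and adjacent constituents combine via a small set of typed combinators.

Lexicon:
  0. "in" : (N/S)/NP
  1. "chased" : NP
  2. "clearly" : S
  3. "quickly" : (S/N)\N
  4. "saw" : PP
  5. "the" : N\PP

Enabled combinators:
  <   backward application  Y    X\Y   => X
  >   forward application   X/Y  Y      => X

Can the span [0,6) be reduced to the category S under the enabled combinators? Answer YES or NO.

YES

[0,6] S   >
  [0,4] S/N   <
    [0,3] N   >
      [0,2] N/S   >
        [0,1] "in" : (N/S)/NP
        [1,2] "chased" : NP
      [2,3] "clearly" : S
    [3,4] "quickly" : (S/N)\N
  [4,6] N   <
    [4,5] "saw" : PP
    [5,6] "the" : N\PP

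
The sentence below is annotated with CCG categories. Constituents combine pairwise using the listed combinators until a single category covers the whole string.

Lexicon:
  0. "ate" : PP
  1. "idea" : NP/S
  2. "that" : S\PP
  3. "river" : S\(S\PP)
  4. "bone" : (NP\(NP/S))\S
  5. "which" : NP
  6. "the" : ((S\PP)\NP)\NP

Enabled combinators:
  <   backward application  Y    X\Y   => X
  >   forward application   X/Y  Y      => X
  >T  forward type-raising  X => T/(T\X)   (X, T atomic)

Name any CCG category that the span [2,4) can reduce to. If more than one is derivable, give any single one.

[0,7] S   <
  [0,1] "ate" : PP
  [1,7] S\PP   <
    [1,5] NP   <
      [1,2] "idea" : NP/S
      [2,5] NP\(NP/S)   <
        [2,4] S   <
          [2,3] "that" : S\PP
          [3,4] "river" : S\(S\PP)
        [4,5] "bone" : (NP\(NP/S))\S
    [5,7] (S\PP)\NP   <
      [5,6] "which" : NP
      [6,7] "the" : ((S\PP)\NP)\NP

S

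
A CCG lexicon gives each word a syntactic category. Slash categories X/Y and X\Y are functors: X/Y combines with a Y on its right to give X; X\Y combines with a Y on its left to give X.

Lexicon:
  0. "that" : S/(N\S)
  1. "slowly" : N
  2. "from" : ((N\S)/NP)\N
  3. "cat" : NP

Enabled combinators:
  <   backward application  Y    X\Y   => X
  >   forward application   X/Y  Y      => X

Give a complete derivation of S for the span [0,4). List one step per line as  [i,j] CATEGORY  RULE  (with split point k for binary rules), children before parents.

[0,4] S   >
  [0,1] "that" : S/(N\S)
  [1,4] N\S   >
    [1,3] (N\S)/NP   <
      [1,2] "slowly" : N
      [2,3] "from" : ((N\S)/NP)\N
    [3,4] "cat" : NP

[0,1] S/(N\S)  lex  "that"
[1,2] N  lex  "slowly"
[2,3] ((N\S)/NP)\N  lex  "from"
[1,3] (N\S)/NP  <  k=2
[3,4] NP  lex  "cat"
[1,4] N\S  >  k=3
[0,4] S  >  k=1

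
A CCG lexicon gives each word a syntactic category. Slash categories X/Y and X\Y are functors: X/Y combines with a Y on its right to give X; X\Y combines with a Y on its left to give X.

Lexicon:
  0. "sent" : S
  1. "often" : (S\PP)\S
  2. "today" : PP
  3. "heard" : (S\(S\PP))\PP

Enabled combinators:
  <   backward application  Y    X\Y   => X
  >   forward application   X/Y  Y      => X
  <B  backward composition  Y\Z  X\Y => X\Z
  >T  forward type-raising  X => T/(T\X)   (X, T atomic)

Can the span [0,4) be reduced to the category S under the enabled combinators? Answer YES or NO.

YES

[0,4] S   <
  [0,2] S\PP   <
    [0,1] "sent" : S
    [1,2] "often" : (S\PP)\S
  [2,4] S\(S\PP)   <
    [2,3] "today" : PP
    [3,4] "heard" : (S\(S\PP))\PP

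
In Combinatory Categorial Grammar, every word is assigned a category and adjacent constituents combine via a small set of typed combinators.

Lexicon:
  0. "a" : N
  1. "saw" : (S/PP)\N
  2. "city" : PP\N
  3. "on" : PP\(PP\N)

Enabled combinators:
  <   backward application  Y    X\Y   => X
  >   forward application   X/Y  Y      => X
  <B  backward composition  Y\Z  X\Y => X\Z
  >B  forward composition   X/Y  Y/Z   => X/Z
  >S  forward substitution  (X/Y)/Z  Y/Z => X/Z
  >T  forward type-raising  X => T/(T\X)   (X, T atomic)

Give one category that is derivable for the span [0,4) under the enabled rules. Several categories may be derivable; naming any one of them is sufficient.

S

[0,4] S   >
  [0,2] S/PP   <
    [0,1] "a" : N
    [1,2] "saw" : (S/PP)\N
  [2,4] PP   <
    [2,3] "city" : PP\N
    [3,4] "on" : PP\(PP\N)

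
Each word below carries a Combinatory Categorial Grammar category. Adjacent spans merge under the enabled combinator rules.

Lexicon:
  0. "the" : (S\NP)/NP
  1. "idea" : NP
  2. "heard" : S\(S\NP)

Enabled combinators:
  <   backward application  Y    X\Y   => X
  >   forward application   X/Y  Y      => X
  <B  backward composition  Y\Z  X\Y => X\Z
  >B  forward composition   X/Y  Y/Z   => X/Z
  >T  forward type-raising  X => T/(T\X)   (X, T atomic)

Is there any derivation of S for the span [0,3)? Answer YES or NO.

[0,3] S   <
  [0,2] S\NP   >
    [0,1] "the" : (S\NP)/NP
    [1,2] "idea" : NP
  [2,3] "heard" : S\(S\NP)

YES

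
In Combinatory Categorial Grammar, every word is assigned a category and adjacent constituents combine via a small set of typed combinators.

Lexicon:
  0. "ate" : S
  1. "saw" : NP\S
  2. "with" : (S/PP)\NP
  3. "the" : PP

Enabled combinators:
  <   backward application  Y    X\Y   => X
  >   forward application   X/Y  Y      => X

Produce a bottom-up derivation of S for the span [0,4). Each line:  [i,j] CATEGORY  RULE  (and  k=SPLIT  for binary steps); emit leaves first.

[0,1] S  lex  "ate"
[1,2] NP\S  lex  "saw"
[0,2] NP  <  k=1
[2,3] (S/PP)\NP  lex  "with"
[0,3] S/PP  <  k=2
[3,4] PP  lex  "the"
[0,4] S  >  k=3

[0,4] S   >
  [0,3] S/PP   <
    [0,2] NP   <
      [0,1] "ate" : S
      [1,2] "saw" : NP\S
    [2,3] "with" : (S/PP)\NP
  [3,4] "the" : PP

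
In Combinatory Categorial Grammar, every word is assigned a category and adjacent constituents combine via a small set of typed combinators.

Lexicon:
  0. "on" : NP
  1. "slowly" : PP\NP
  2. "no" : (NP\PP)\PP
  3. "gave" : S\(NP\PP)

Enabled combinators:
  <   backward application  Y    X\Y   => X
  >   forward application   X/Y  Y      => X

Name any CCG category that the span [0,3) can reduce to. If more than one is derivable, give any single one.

[0,4] S   <
  [0,3] NP\PP   <
    [0,2] PP   <
      [0,1] "on" : NP
      [1,2] "slowly" : PP\NP
    [2,3] "no" : (NP\PP)\PP
  [3,4] "gave" : S\(NP\PP)

NP\PP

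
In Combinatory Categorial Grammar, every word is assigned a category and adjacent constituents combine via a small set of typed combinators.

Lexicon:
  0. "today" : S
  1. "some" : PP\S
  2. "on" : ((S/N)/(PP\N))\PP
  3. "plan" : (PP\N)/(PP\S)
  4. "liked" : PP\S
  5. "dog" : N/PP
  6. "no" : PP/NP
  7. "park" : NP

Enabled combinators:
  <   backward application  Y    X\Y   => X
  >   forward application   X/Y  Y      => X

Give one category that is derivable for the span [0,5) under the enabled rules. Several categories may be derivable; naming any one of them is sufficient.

[0,8] S   >
  [0,5] S/N   >
    [0,3] (S/N)/(PP\N)   <
      [0,2] PP   <
        [0,1] "today" : S
        [1,2] "some" : PP\S
      [2,3] "on" : ((S/N)/(PP\N))\PP
    [3,5] PP\N   >
      [3,4] "plan" : (PP\N)/(PP\S)
      [4,5] "liked" : PP\S
  [5,8] N   >
    [5,6] "dog" : N/PP
    [6,8] PP   >
      [6,7] "no" : PP/NP
      [7,8] "park" : NP

S/N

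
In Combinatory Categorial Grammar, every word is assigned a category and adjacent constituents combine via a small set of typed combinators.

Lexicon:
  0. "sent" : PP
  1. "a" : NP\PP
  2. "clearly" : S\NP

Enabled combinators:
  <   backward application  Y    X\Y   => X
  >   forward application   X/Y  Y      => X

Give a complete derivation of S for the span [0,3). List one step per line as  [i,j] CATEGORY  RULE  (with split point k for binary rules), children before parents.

[0,1] PP  lex  "sent"
[1,2] NP\PP  lex  "a"
[0,2] NP  <  k=1
[2,3] S\NP  lex  "clearly"
[0,3] S  <  k=2

[0,3] S   <
  [0,2] NP   <
    [0,1] "sent" : PP
    [1,2] "a" : NP\PP
  [2,3] "clearly" : S\NP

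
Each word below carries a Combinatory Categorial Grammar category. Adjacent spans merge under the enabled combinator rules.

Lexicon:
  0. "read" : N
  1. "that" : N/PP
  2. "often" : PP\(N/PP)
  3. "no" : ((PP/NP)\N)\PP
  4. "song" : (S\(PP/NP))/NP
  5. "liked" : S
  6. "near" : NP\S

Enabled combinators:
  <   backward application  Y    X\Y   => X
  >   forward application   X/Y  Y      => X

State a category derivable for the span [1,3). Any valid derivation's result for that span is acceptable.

PP

[0,7] S   <
  [0,4] PP/NP   <
    [0,1] "read" : N
    [1,4] (PP/NP)\N   <
      [1,3] PP   <
        [1,2] "that" : N/PP
        [2,3] "often" : PP\(N/PP)
      [3,4] "no" : ((PP/NP)\N)\PP
  [4,7] S\(PP/NP)   >
    [4,5] "song" : (S\(PP/NP))/NP
    [5,7] NP   <
      [5,6] "liked" : S
      [6,7] "near" : NP\S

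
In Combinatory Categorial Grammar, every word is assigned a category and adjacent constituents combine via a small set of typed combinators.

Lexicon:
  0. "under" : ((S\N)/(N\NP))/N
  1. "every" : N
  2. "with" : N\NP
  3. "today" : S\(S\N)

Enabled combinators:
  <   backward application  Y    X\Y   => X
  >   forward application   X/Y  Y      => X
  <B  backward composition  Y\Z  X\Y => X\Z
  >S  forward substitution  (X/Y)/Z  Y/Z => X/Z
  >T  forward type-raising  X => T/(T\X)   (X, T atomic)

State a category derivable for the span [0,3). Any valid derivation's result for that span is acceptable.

S\N

[0,4] S   <
  [0,3] S\N   >
    [0,2] (S\N)/(N\NP)   >
      [0,1] "under" : ((S\N)/(N\NP))/N
      [1,2] "every" : N
    [2,3] "with" : N\NP
  [3,4] "today" : S\(S\N)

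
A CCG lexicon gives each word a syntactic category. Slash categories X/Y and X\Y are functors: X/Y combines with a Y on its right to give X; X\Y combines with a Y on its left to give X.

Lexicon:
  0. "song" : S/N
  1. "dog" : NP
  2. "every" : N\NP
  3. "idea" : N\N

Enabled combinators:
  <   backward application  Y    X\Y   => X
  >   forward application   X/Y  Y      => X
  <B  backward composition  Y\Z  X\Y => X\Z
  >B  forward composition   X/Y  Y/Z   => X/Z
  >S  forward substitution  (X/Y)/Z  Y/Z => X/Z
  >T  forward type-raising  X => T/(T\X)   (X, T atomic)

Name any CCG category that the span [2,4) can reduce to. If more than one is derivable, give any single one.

[0,4] S   >
  [0,1] "song" : S/N
  [1,4] N   <
    [1,2] "dog" : NP
    [2,4] N\NP   <B
      [2,3] "every" : N\NP
      [3,4] "idea" : N\N

N\NP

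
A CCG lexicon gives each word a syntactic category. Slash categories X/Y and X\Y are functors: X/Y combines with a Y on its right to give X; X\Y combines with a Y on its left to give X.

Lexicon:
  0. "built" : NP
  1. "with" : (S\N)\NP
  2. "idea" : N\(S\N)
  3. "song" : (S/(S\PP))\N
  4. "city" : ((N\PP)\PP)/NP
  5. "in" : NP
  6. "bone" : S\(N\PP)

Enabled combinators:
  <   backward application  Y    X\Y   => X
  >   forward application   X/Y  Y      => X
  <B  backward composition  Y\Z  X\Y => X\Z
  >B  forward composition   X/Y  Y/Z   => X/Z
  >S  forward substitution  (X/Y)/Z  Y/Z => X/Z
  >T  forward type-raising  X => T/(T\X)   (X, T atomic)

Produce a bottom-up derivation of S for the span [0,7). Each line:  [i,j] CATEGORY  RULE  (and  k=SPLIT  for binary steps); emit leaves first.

[0,7] S   >
  [0,4] S/(S\PP)   <
    [0,3] N   <
      [0,1] "built" : NP
      [1,3] N\NP   <B
        [1,2] "with" : (S\N)\NP
        [2,3] "idea" : N\(S\N)
    [3,4] "song" : (S/(S\PP))\N
  [4,7] S\PP   <B
    [4,6] (N\PP)\PP   >
      [4,5] "city" : ((N\PP)\PP)/NP
      [5,6] "in" : NP
    [6,7] "bone" : S\(N\PP)

[0,1] NP  lex  "built"
[1,2] (S\N)\NP  lex  "with"
[2,3] N\(S\N)  lex  "idea"
[1,3] N\NP  <B  k=2
[0,3] N  <  k=1
[3,4] (S/(S\PP))\N  lex  "song"
[0,4] S/(S\PP)  <  k=3
[4,5] ((N\PP)\PP)/NP  lex  "city"
[5,6] NP  lex  "in"
[4,6] (N\PP)\PP  >  k=5
[6,7] S\(N\PP)  lex  "bone"
[4,7] S\PP  <B  k=6
[0,7] S  >  k=4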